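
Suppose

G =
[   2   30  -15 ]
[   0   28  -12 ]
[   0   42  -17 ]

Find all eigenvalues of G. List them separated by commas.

Compute the characteristic polynomial p(lambda) = det(lambda·I - G).
Cofactor expansion gives p(lambda) = lambda^3 - 13·lambda^2 + 50·lambda - 56.
Try lambda = 2: p(2) = 0, so 2 is a root.
Factor out (lambda - 2): p(lambda) = (lambda - 2)·(lambda^2 - 11·lambda + 28).
The quadratic factors as (lambda - 4)·(lambda - 7).
Eigenvalues: 2, 4, 7.

2, 4, 7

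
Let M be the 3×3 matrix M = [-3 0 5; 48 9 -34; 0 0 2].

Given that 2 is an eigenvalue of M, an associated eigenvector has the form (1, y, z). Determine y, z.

We need (M - 2I)v = 0.
M - 2I = [[-5, 0, 5], [48, 7, -34], [0, 0, 0]].
Row 1: (-5)·1 + (0)·y + (5)·z = 0
Row 2: (48)·1 + (7)·y + (-34)·z = 0
Row 3: (0)·1 + (0)·y + (0)·z = 0
Solving gives y = -2, z = 1.
Check: M·(1, -2, 1) = (2, -4, 2) = 2·(1, -2, 1).

-2, 1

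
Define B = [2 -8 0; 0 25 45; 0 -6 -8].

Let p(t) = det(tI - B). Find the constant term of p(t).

p(t) = t^3 - 19t^2 + 104t - 140.
The constant term is -140.

-140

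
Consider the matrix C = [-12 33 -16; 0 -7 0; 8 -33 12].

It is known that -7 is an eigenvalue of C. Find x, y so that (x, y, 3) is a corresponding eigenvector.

-3, 1

We need (C + 7I)v = 0.
C + 7I = [[-5, 33, -16], [0, 0, 0], [8, -33, 19]].
Row 1: (-5)·x + (33)·y + (-16)·3 = 0
Row 2: (0)·x + (0)·y + (0)·3 = 0
Row 3: (8)·x + (-33)·y + (19)·3 = 0
Solving gives x = -3, y = 1.
Check: C·(-3, 1, 3) = (21, -7, -21) = -7·(-3, 1, 3).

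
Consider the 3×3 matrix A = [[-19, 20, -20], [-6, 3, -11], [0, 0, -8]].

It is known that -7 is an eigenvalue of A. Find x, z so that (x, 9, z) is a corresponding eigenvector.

We need (A + 7I)v = 0.
A + 7I = [[-12, 20, -20], [-6, 10, -11], [0, 0, -1]].
Row 1: (-12)·x + (20)·9 + (-20)·z = 0
Row 2: (-6)·x + (10)·9 + (-11)·z = 0
Row 3: (0)·x + (0)·9 + (-1)·z = 0
Solving gives x = 15, z = 0.
Check: A·(15, 9, 0) = (-105, -63, 0) = -7·(15, 9, 0).

15, 0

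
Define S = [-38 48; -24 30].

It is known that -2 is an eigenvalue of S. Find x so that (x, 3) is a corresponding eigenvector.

4

We need (S + 2I)v = 0.
S + 2I = [[-36, 48], [-24, 32]].
Row 1: (-36)·x + (48)·3 = 0
Row 2: (-24)·x + (32)·3 = 0
Solving gives x = 4.
Check: S·(4, 3) = (-8, -6) = -2·(4, 3).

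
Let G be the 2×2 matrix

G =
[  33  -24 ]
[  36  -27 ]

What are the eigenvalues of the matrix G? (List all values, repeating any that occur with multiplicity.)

det(G - rI) = (33 - r)(-27 - r) - (-24)·(36) = r^2 - 6r - 27.
This factors as (r + 3)·(r - 9) = 0.
Eigenvalues: -3, 9.

-3, 9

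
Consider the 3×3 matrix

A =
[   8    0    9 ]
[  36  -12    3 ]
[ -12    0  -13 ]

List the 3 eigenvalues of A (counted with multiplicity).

-12, -4, -1

The characteristic polynomial is p(r) = det(rI - A).
Expanding the 3×3 determinant: p(r) = r^3 + 17r^2 + 64r + 48.
Rational-root test: r = -12 gives p(-12) = 0.
Factor out (r + 12): p(r) = (r + 12)·(r^2 + 5r + 4).
The quadratic factors as (r + 4)·(r + 1).
Eigenvalues: -12, -4, -1.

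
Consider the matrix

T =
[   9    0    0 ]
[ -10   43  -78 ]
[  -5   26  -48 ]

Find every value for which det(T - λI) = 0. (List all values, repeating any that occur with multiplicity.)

-9, 4, 9

The characteristic polynomial is p(λ) = det(λI - T).
Expanding along the first row, p(λ) = λ^3 - 4λ^2 - 81λ + 324.
Since p(4) = 0, λ = 4 is a root.
Factor out (λ - 4): p(λ) = (λ - 4)·(λ^2 - 81).
The quadratic factors as (λ + 9)·(λ - 9).
Eigenvalues: -9, 4, 9.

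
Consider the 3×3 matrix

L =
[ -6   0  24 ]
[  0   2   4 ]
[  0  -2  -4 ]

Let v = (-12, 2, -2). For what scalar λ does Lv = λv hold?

-2

Compute Lv: L·(-12, 2, -2) = (24, -4, 4).
Since Lv = λv, compare component 1: 24 = λ·-12, so λ = -2.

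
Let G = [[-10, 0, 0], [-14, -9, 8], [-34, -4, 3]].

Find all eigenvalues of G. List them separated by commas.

-10, -5, -1

The characteristic polynomial is p(t) = det(tI - G).
Cofactor expansion gives p(t) = t^3 + 16t^2 + 65t + 50.
Since p(-5) = 0, t = -5 is a root.
Factor out (t + 5): p(t) = (t + 5)·(t^2 + 11t + 10).
The quadratic factors as (t + 10)·(t + 1).
Eigenvalues: -10, -5, -1.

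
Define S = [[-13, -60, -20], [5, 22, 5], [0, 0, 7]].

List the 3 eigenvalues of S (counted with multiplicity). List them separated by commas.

Set up det(μI - S) = 0.
Cofactor expansion gives p(μ) = μ^3 - 16μ^2 + 77μ - 98.
Since p(2) = 0, μ = 2 is a root.
Factor out (μ - 2): p(μ) = (μ - 2)·(μ^2 - 14μ + 49).
The quadratic factor is (μ - 7)^2.
Eigenvalues: 2, 7, 7.

2, 7, 7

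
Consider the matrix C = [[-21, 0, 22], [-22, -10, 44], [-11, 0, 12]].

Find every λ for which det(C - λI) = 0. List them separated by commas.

-10, -10, 1

Set up det(sI - C) = 0.
Expanding the 3×3 determinant: p(s) = s^3 + 19s^2 + 80s - 100.
Rational-root test: s = 1 gives p(1) = 0.
Factor out (s - 1): p(s) = (s - 1)·(s^2 + 20s + 100).
The quadratic factor is (s + 10)^2.
Eigenvalues: -10, -10, 1.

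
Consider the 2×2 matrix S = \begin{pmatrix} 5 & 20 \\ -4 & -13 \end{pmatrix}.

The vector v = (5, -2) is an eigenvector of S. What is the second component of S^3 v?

First find the eigenvalue: Sv = (-15, 6) = -3·(5, -2), so λ = -3.
Then S^3 v = λ^3·v = (-3)^3·(5, -2) = -27·(5, -2) = (-135, 54).

54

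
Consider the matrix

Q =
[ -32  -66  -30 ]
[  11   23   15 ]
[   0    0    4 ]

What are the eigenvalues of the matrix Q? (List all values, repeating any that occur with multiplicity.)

Set up det(sI - Q) = 0.
Expanding along the first row, p(s) = s^3 + 5s^2 - 46s + 40.
Rational-root test: s = 1 gives p(1) = 0.
Dividing by (s - 1) leaves s^2 + 6s - 40.
The quadratic factors as (s + 10)·(s - 4).
Eigenvalues: -10, 1, 4.

-10, 1, 4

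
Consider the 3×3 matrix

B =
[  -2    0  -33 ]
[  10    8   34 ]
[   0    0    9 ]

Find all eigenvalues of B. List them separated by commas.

-2, 8, 9

Compute the characteristic polynomial p(t) = det(tI - B).
Cofactor expansion gives p(t) = t^3 - 15t^2 + 38t + 144.
Try t = -2: p(-2) = 0, so -2 is a root.
Factor out (t + 2): p(t) = (t + 2)·(t^2 - 17t + 72).
The quadratic factors as (t - 8)·(t - 9).
Eigenvalues: -2, 8, 9.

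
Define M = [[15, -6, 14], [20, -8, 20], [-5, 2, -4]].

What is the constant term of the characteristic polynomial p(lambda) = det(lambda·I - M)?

p(0) = det(0·I − M) = det(−M) = (−1)^3·det(M).
det(M) = 0, so p(0) = 0.

0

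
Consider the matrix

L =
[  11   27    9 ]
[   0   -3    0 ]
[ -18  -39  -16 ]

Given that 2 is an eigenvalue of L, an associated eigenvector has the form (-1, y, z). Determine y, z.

We need (L - 2I)v = 0.
L - 2I = [[9, 27, 9], [0, -5, 0], [-18, -39, -18]].
Row 1: (9)·-1 + (27)·y + (9)·z = 0
Row 2: (0)·-1 + (-5)·y + (0)·z = 0
Row 3: (-18)·-1 + (-39)·y + (-18)·z = 0
Solving gives y = 0, z = 1.
Check: L·(-1, 0, 1) = (-2, 0, 2) = 2·(-1, 0, 1).

0, 1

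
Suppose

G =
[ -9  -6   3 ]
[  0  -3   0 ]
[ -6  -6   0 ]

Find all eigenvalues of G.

Set up det(μI - G) = 0.
Cofactor expansion gives p(μ) = μ^3 + 12μ^2 + 45μ + 54.
Rational-root test: μ = -6 gives p(-6) = 0.
Dividing by (μ + 6) leaves μ^2 + 6μ + 9.
The quadratic factor is (μ + 3)^2.
Eigenvalues: -6, -3, -3.

-6, -3, -3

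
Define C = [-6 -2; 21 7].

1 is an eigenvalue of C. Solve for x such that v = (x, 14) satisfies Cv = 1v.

We need (C - 1I)v = 0.
C - 1I = [[-7, -2], [21, 6]].
Row 1: (-7)·x + (-2)·14 = 0
Row 2: (21)·x + (6)·14 = 0
Solving gives x = -4.
Check: C·(-4, 14) = (-4, 14) = 1·(-4, 14).

-4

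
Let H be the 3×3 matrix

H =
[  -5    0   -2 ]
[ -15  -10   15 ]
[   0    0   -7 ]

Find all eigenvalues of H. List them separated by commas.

-10, -7, -5

Compute the characteristic polynomial p(r) = det(rI - H).
Cofactor expansion gives p(r) = r^3 + 22r^2 + 155r + 350.
Rational-root test: r = -7 gives p(-7) = 0.
Dividing by (r + 7) leaves r^2 + 15r + 50.
The quadratic factors as (r + 10)·(r + 5).
Eigenvalues: -10, -7, -5.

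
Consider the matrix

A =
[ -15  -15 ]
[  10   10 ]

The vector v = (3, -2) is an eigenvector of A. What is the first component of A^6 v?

46875

First find the eigenvalue: Av = (-15, 10) = -5·(3, -2), so λ = -5.
Then A^6 v = λ^6·v = (-5)^6·(3, -2) = 15625·(3, -2) = (46875, -31250).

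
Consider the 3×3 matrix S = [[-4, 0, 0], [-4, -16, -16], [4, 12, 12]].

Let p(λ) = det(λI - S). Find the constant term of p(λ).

0

p(λ) = λ^3 + 8λ^2 + 16λ.
The constant term is 0.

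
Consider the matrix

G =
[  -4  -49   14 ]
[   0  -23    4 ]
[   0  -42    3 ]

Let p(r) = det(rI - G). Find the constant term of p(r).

p(r) = r^3 + 24r^2 + 179r + 396.
The constant term is 396.

396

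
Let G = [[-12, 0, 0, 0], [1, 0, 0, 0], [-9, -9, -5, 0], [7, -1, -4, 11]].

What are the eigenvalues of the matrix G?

-12, -5, 0, 11

G is lower triangular, so its eigenvalues are the diagonal entries.
Diagonal: -12, 0, -5, 11.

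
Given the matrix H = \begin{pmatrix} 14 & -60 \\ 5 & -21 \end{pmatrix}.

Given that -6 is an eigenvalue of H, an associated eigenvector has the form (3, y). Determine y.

We need (H + 6I)v = 0.
H + 6I = [[20, -60], [5, -15]].
Row 1: (20)·3 + (-60)·y = 0
Row 2: (5)·3 + (-15)·y = 0
Solving gives y = 1.
Check: H·(3, 1) = (-18, -6) = -6·(3, 1).

1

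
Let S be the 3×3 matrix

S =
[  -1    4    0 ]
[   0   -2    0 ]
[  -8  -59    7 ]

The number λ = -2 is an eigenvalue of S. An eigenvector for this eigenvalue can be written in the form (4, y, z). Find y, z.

-1, -3

We need (S + 2I)v = 0.
S + 2I = [[1, 4, 0], [0, 0, 0], [-8, -59, 9]].
Row 1: (1)·4 + (4)·y + (0)·z = 0
Row 2: (0)·4 + (0)·y + (0)·z = 0
Row 3: (-8)·4 + (-59)·y + (9)·z = 0
Solving gives y = -1, z = -3.
Check: S·(4, -1, -3) = (-8, 2, 6) = -2·(4, -1, -3).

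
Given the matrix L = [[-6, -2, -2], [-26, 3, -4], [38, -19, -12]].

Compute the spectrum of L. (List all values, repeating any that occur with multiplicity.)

Compute the characteristic polynomial p(t) = det(tI - L).
Expanding along the first row, p(t) = t^3 + 15t^2 - 34t - 840.
Rational-root test: t = 7 gives p(7) = 0.
Factor out (t - 7): p(t) = (t - 7)·(t^2 + 22t + 120).
The quadratic factors as (t + 12)·(t + 10).
Eigenvalues: -12, -10, 7.

-12, -10, 7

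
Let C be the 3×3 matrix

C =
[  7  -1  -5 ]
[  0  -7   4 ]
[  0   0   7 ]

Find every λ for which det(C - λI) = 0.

-7, 7, 7

C is upper triangular, so its eigenvalues are the diagonal entries.
Diagonal: 7, -7, 7.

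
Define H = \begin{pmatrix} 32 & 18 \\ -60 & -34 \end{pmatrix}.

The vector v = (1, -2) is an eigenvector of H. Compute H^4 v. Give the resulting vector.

First find the eigenvalue: Hv = (-4, 8) = -4·(1, -2), so λ = -4.
Then H^4 v = λ^4·v = (-4)^4·(1, -2) = 256·(1, -2) = (256, -512).

(256, -512)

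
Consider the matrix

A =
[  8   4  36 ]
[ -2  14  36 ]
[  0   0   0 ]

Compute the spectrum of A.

0, 10, 12

The characteristic polynomial is p(t) = det(tI - A).
Expanding along the first row, p(t) = t^3 - 22t^2 + 120t.
Since p(0) = 0, t = 0 is a root.
Dividing by t leaves t^2 - 22t + 120.
The quadratic factors as (t - 10)·(t - 12).
Eigenvalues: 0, 10, 12.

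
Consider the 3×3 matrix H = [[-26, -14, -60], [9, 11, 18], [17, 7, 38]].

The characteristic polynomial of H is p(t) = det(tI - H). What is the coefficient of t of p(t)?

164

p(t) = t^3 - 23t^2 + 164t - 352.
The coefficient of t is 164.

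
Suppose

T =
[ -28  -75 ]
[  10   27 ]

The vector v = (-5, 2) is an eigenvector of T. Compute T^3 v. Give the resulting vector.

First find the eigenvalue: Tv = (-10, 4) = 2·(-5, 2), so λ = 2.
Then T^3 v = λ^3·v = 2^3·(-5, 2) = 8·(-5, 2) = (-40, 16).

(-40, 16)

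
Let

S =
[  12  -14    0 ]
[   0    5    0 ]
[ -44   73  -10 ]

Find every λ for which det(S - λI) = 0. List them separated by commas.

-10, 5, 12

Compute the characteristic polynomial p(μ) = det(μI - S).
Cofactor expansion gives p(μ) = μ^3 - 7μ^2 - 110μ + 600.
Since p(12) = 0, μ = 12 is a root.
Dividing by (μ - 12) leaves μ^2 + 5μ - 50.
The quadratic factors as (μ + 10)·(μ - 5).
Eigenvalues: -10, 5, 12.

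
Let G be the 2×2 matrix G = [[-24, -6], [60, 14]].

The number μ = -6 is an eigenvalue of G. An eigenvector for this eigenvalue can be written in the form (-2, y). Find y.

We need (G + 6I)v = 0.
G + 6I = [[-18, -6], [60, 20]].
Row 1: (-18)·-2 + (-6)·y = 0
Row 2: (60)·-2 + (20)·y = 0
Solving gives y = 6.
Check: G·(-2, 6) = (12, -36) = -6·(-2, 6).

6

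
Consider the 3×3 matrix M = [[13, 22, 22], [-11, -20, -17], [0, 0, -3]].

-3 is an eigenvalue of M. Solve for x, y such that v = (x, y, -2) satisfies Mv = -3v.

We need (M + 3I)v = 0.
M + 3I = [[16, 22, 22], [-11, -17, -17], [0, 0, 0]].
Row 1: (16)·x + (22)·y + (22)·-2 = 0
Row 2: (-11)·x + (-17)·y + (-17)·-2 = 0
Row 3: (0)·x + (0)·y + (0)·-2 = 0
Solving gives x = 0, y = 2.
Check: M·(0, 2, -2) = (0, -6, 6) = -3·(0, 2, -2).

0, 2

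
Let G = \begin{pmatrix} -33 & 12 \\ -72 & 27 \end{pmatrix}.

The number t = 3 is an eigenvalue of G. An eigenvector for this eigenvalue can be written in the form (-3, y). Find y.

We need (G - 3I)v = 0.
G - 3I = [[-36, 12], [-72, 24]].
Row 1: (-36)·-3 + (12)·y = 0
Row 2: (-72)·-3 + (24)·y = 0
Solving gives y = -9.
Check: G·(-3, -9) = (-9, -27) = 3·(-3, -9).

-9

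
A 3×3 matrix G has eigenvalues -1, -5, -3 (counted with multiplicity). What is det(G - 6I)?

If G has eigenvalues -1, -5, -3, then G - 6I has eigenvalues -7, -11, -9.
det(G - 6I) = (-7) · (-11) · (-9) = -693.

-693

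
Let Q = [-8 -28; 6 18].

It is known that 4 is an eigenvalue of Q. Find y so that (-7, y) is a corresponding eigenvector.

3

We need (Q - 4I)v = 0.
Q - 4I = [[-12, -28], [6, 14]].
Row 1: (-12)·-7 + (-28)·y = 0
Row 2: (6)·-7 + (14)·y = 0
Solving gives y = 3.
Check: Q·(-7, 3) = (-28, 12) = 4·(-7, 3).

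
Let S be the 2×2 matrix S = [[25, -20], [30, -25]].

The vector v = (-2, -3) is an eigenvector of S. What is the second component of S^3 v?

First find the eigenvalue: Sv = (10, 15) = -5·(-2, -3), so λ = -5.
Then S^3 v = λ^3·v = (-5)^3·(-2, -3) = -125·(-2, -3) = (250, 375).

375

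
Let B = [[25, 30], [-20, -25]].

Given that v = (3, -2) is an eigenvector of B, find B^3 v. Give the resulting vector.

(375, -250)

First find the eigenvalue: Bv = (15, -10) = 5·(3, -2), so λ = 5.
Then B^3 v = λ^3·v = 5^3·(3, -2) = 125·(3, -2) = (375, -250).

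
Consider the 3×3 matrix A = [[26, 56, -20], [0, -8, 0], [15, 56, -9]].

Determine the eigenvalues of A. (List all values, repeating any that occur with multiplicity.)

-8, 6, 11

The characteristic polynomial is p(r) = det(rI - A).
Expanding the 3×3 determinant: p(r) = r^3 - 9r^2 - 70r + 528.
Since p(6) = 0, r = 6 is a root.
Factor out (r - 6): p(r) = (r - 6)·(r^2 - 3r - 88).
The quadratic factors as (r + 8)·(r - 11).
Eigenvalues: -8, 6, 11.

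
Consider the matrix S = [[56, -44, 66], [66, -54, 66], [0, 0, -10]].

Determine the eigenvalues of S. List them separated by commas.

-10, -10, 12

Set up det(rI - S) = 0.
Expanding the 3×3 determinant: p(r) = r^3 + 8r^2 - 140r - 1200.
Rational-root test: r = -10 gives p(-10) = 0.
Factor out (r + 10): p(r) = (r + 10)·(r^2 - 2r - 120).
The quadratic factors as (r + 10)·(r - 12).
Eigenvalues: -10, -10, 12.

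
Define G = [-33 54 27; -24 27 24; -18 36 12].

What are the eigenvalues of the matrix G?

The characteristic polynomial is p(t) = det(tI - G).
Expanding the 3×3 determinant: p(t) = t^3 - 6t^2 - 45t + 162.
Try t = 3: p(3) = 0, so 3 is a root.
Dividing by (t - 3) leaves t^2 - 3t - 54.
The quadratic factors as (t + 6)·(t - 9).
Eigenvalues: -6, 3, 9.

-6, 3, 9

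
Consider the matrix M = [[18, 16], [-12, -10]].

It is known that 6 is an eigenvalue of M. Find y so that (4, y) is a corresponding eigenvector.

We need (M - 6I)v = 0.
M - 6I = [[12, 16], [-12, -16]].
Row 1: (12)·4 + (16)·y = 0
Row 2: (-12)·4 + (-16)·y = 0
Solving gives y = -3.
Check: M·(4, -3) = (24, -18) = 6·(4, -3).

-3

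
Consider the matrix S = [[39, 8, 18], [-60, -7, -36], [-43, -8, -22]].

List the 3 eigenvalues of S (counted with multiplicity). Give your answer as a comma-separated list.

-4, 5, 9

Set up det(lambda·I - S) = 0.
Expanding the 3×3 determinant: p(lambda) = lambda^3 - 10·lambda^2 - 11·lambda + 180.
Since p(-4) = 0, lambda = -4 is a root.
Factor out (lambda + 4): p(lambda) = (lambda + 4)·(lambda^2 - 14·lambda + 45).
The quadratic factors as (lambda - 5)·(lambda - 9).
Eigenvalues: -4, 5, 9.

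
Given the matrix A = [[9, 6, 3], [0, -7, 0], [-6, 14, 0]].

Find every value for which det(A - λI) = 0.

-7, 3, 6

The characteristic polynomial is p(λ) = det(λI - A).
Cofactor expansion gives p(λ) = λ^3 - 2λ^2 - 45λ + 126.
Try λ = 3: p(3) = 0, so 3 is a root.
Factor out (λ - 3): p(λ) = (λ - 3)·(λ^2 + λ - 42).
The quadratic factors as (λ + 7)·(λ - 6).
Eigenvalues: -7, 3, 6.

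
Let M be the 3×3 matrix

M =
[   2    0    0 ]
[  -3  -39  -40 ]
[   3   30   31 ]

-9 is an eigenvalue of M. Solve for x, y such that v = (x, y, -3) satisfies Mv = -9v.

We need (M + 9I)v = 0.
M + 9I = [[11, 0, 0], [-3, -30, -40], [3, 30, 40]].
Row 1: (11)·x + (0)·y + (0)·-3 = 0
Row 2: (-3)·x + (-30)·y + (-40)·-3 = 0
Row 3: (3)·x + (30)·y + (40)·-3 = 0
Solving gives x = 0, y = 4.
Check: M·(0, 4, -3) = (0, -36, 27) = -9·(0, 4, -3).

0, 4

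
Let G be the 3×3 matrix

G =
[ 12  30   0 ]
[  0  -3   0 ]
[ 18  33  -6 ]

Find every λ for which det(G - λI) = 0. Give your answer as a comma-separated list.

Set up det(λI - G) = 0.
Expanding along the first row, p(λ) = λ^3 - 3λ^2 - 90λ - 216.
Since p(12) = 0, λ = 12 is a root.
Factor out (λ - 12): p(λ) = (λ - 12)·(λ^2 + 9λ + 18).
The quadratic factors as (λ + 6)·(λ + 3).
Eigenvalues: -6, -3, 12.

-6, -3, 12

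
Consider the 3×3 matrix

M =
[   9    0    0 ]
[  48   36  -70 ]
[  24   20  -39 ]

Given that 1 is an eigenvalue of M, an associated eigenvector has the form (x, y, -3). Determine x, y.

We need (M - 1I)v = 0.
M - 1I = [[8, 0, 0], [48, 35, -70], [24, 20, -40]].
Row 1: (8)·x + (0)·y + (0)·-3 = 0
Row 2: (48)·x + (35)·y + (-70)·-3 = 0
Row 3: (24)·x + (20)·y + (-40)·-3 = 0
Solving gives x = 0, y = -6.
Check: M·(0, -6, -3) = (0, -6, -3) = 1·(0, -6, -3).

0, -6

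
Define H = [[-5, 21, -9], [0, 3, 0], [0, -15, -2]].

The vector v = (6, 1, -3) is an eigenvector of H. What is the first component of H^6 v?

4374

First find the eigenvalue: Hv = (18, 3, -9) = 3·(6, 1, -3), so λ = 3.
Then H^6 v = λ^6·v = 3^6·(6, 1, -3) = 729·(6, 1, -3) = (4374, 729, -2187).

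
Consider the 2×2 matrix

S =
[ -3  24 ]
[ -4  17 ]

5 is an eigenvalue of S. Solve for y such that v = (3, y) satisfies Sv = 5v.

We need (S - 5I)v = 0.
S - 5I = [[-8, 24], [-4, 12]].
Row 1: (-8)·3 + (24)·y = 0
Row 2: (-4)·3 + (12)·y = 0
Solving gives y = 1.
Check: S·(3, 1) = (15, 5) = 5·(3, 1).

1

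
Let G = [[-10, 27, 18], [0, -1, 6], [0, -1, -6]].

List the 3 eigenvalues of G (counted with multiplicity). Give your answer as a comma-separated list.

-10, -4, -3

The characteristic polynomial is p(s) = det(sI - G).
Cofactor expansion gives p(s) = s^3 + 17s^2 + 82s + 120.
Rational-root test: s = -3 gives p(-3) = 0.
Factor out (s + 3): p(s) = (s + 3)·(s^2 + 14s + 40).
The quadratic factors as (s + 10)·(s + 4).
Eigenvalues: -10, -4, -3.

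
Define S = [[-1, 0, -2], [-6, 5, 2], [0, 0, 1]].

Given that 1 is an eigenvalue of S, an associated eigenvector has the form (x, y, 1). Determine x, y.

-1, -2

We need (S - 1I)v = 0.
S - 1I = [[-2, 0, -2], [-6, 4, 2], [0, 0, 0]].
Row 1: (-2)·x + (0)·y + (-2)·1 = 0
Row 2: (-6)·x + (4)·y + (2)·1 = 0
Row 3: (0)·x + (0)·y + (0)·1 = 0
Solving gives x = -1, y = -2.
Check: S·(-1, -2, 1) = (-1, -2, 1) = 1·(-1, -2, 1).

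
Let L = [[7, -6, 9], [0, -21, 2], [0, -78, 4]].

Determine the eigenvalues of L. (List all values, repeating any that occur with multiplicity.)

The characteristic polynomial is p(s) = det(sI - L).
Expanding along the first row, p(s) = s^3 + 10s^2 - 47s - 504.
Rational-root test: s = -8 gives p(-8) = 0.
Dividing by (s + 8) leaves s^2 + 2s - 63.
The quadratic factors as (s + 9)·(s - 7).
Eigenvalues: -9, -8, 7.

-9, -8, 7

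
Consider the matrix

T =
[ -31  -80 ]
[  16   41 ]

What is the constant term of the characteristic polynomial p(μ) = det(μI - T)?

p(0) = det(0·I − T) = det(−T) = (−1)^2·det(T).
det(T) = 9, so p(0) = 9.

9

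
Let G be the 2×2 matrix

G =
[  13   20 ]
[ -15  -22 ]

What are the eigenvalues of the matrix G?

-7, -2

det(G - λI) = (13 - λ)(-22 - λ) - (20)·(-15) = λ^2 + 9λ + 14.
This factors as (λ + 7)·(λ + 2) = 0.
Eigenvalues: -7, -2.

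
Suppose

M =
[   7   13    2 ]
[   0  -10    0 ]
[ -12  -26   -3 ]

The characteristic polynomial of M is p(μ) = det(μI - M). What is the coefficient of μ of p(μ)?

p(μ) = μ^3 + 6μ^2 - 37μ + 30.
The coefficient of μ is -37.

-37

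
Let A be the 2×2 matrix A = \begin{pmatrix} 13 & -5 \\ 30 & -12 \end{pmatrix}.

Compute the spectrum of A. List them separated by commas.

det(A - tI) = (13 - t)(-12 - t) - (-5)·(30) = t^2 - t - 6.
This factors as (t + 2)·(t - 3) = 0.
Eigenvalues: -2, 3.

-2, 3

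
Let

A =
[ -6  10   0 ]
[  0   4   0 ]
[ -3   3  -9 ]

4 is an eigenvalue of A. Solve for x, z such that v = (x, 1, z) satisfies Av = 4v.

We need (A - 4I)v = 0.
A - 4I = [[-10, 10, 0], [0, 0, 0], [-3, 3, -13]].
Row 1: (-10)·x + (10)·1 + (0)·z = 0
Row 2: (0)·x + (0)·1 + (0)·z = 0
Row 3: (-3)·x + (3)·1 + (-13)·z = 0
Solving gives x = 1, z = 0.
Check: A·(1, 1, 0) = (4, 4, 0) = 4·(1, 1, 0).

1, 0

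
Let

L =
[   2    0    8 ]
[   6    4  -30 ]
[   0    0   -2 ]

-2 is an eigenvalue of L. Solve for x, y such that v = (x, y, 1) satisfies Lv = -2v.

-2, 7

We need (L + 2I)v = 0.
L + 2I = [[4, 0, 8], [6, 6, -30], [0, 0, 0]].
Row 1: (4)·x + (0)·y + (8)·1 = 0
Row 2: (6)·x + (6)·y + (-30)·1 = 0
Row 3: (0)·x + (0)·y + (0)·1 = 0
Solving gives x = -2, y = 7.
Check: L·(-2, 7, 1) = (4, -14, -2) = -2·(-2, 7, 1).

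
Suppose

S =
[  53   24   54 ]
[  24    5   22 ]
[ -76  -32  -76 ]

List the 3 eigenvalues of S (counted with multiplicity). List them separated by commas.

-11, -4, -3

Set up det(sI - S) = 0.
Cofactor expansion gives p(s) = s^3 + 18s^2 + 89s + 132.
Rational-root test: s = -3 gives p(-3) = 0.
Factor out (s + 3): p(s) = (s + 3)·(s^2 + 15s + 44).
The quadratic factors as (s + 11)·(s + 4).
Eigenvalues: -11, -4, -3.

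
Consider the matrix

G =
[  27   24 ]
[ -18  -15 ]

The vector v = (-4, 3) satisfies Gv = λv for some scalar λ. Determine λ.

9

Compute Gv: G·(-4, 3) = (-36, 27).
Since Gv = λv, compare component 1: -36 = λ·-4, so λ = 9.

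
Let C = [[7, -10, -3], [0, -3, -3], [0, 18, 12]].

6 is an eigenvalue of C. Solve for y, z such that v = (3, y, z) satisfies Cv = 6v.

We need (C - 6I)v = 0.
C - 6I = [[1, -10, -3], [0, -9, -3], [0, 18, 6]].
Row 1: (1)·3 + (-10)·y + (-3)·z = 0
Row 2: (0)·3 + (-9)·y + (-3)·z = 0
Row 3: (0)·3 + (18)·y + (6)·z = 0
Solving gives y = 3, z = -9.
Check: C·(3, 3, -9) = (18, 18, -54) = 6·(3, 3, -9).

3, -9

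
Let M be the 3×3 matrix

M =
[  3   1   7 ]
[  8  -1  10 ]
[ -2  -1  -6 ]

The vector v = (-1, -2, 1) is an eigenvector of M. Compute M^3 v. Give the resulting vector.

First find the eigenvalue: Mv = (2, 4, -2) = -2·(-1, -2, 1), so λ = -2.
Then M^3 v = λ^3·v = (-2)^3·(-1, -2, 1) = -8·(-1, -2, 1) = (8, 16, -8).

(8, 16, -8)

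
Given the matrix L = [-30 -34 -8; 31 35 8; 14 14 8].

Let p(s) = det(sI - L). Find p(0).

-32

p(0) = det(0·I − L) = det(−L) = (−1)^3·det(L).
det(L) = 32, so p(0) = -32.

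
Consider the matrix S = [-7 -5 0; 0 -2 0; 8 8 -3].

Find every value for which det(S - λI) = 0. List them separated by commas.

Set up det(sI - S) = 0.
Expanding along the first row, p(s) = s^3 + 12s^2 + 41s + 42.
Since p(-7) = 0, s = -7 is a root.
Factor out (s + 7): p(s) = (s + 7)·(s^2 + 5s + 6).
The quadratic factors as (s + 3)·(s + 2).
Eigenvalues: -7, -3, -2.

-7, -3, -2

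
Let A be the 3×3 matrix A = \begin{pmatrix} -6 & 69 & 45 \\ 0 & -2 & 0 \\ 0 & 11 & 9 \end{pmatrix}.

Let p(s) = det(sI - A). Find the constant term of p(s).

p(s) = s^3 - s^2 - 60s - 108.
The constant term is -108.

-108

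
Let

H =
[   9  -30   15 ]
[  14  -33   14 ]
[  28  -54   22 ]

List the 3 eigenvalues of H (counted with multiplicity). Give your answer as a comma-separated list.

-6, -5, 9

Compute the characteristic polynomial p(lambda) = det(lambda·I - H).
Expanding the 3×3 determinant: p(lambda) = lambda^3 + 2·lambda^2 - 69·lambda - 270.
Rational-root test: lambda = 9 gives p(9) = 0.
Factor out (lambda - 9): p(lambda) = (lambda - 9)·(lambda^2 + 11·lambda + 30).
The quadratic factors as (lambda + 6)·(lambda + 5).
Eigenvalues: -6, -5, 9.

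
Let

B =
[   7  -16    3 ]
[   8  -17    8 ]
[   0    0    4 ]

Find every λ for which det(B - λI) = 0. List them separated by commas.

-9, -1, 4

The characteristic polynomial is p(t) = det(tI - B).
Expanding the 3×3 determinant: p(t) = t^3 + 6t^2 - 31t - 36.
Try t = -1: p(-1) = 0, so -1 is a root.
Dividing by (t + 1) leaves t^2 + 5t - 36.
The quadratic factors as (t + 9)·(t - 4).
Eigenvalues: -9, -1, 4.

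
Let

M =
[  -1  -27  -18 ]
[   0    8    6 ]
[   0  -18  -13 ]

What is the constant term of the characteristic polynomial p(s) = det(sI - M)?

p(0) = det(0·I − M) = det(−M) = (−1)^3·det(M).
det(M) = -4, so p(0) = 4.

4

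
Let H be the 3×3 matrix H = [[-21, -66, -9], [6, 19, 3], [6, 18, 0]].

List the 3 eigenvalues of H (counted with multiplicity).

The characteristic polynomial is p(μ) = det(μI - H).
Expanding the 3×3 determinant: p(μ) = μ^3 + 2μ^2 - 3μ.
Try μ = 0: p(0) = 0, so 0 is a root.
Factor out μ: p(μ) = μ·(μ^2 + 2μ - 3).
The quadratic factors as (μ + 3)·(μ - 1).
Eigenvalues: -3, 0, 1.

-3, 0, 1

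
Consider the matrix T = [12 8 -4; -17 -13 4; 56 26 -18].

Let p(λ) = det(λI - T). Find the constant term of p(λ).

p(λ) = λ^3 + 19λ^2 + 118λ + 240.
The constant term is 240.

240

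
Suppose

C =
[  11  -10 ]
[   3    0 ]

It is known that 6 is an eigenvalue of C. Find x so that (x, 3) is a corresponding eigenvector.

We need (C - 6I)v = 0.
C - 6I = [[5, -10], [3, -6]].
Row 1: (5)·x + (-10)·3 = 0
Row 2: (3)·x + (-6)·3 = 0
Solving gives x = 6.
Check: C·(6, 3) = (36, 18) = 6·(6, 3).

6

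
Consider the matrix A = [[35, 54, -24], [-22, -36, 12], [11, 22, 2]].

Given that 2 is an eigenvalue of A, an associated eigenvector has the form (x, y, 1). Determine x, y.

4, -2

We need (A - 2I)v = 0.
A - 2I = [[33, 54, -24], [-22, -38, 12], [11, 22, 0]].
Row 1: (33)·x + (54)·y + (-24)·1 = 0
Row 2: (-22)·x + (-38)·y + (12)·1 = 0
Row 3: (11)·x + (22)·y + (0)·1 = 0
Solving gives x = 4, y = -2.
Check: A·(4, -2, 1) = (8, -4, 2) = 2·(4, -2, 1).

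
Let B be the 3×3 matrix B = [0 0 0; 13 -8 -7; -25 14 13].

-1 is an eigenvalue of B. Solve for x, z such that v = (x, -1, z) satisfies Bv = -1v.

0, 1

We need (B + 1I)v = 0.
B + 1I = [[1, 0, 0], [13, -7, -7], [-25, 14, 14]].
Row 1: (1)·x + (0)·-1 + (0)·z = 0
Row 2: (13)·x + (-7)·-1 + (-7)·z = 0
Row 3: (-25)·x + (14)·-1 + (14)·z = 0
Solving gives x = 0, z = 1.
Check: B·(0, -1, 1) = (0, 1, -1) = -1·(0, -1, 1).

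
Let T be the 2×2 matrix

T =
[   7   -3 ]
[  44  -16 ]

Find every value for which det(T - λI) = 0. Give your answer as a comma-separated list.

-5, -4

det(T - λI) = (7 - λ)(-16 - λ) - (-3)·(44) = λ^2 + 9λ + 20.
This factors as (λ + 5)·(λ + 4) = 0.
Eigenvalues: -5, -4.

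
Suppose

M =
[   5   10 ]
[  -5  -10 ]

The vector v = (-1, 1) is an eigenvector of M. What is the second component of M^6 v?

15625

First find the eigenvalue: Mv = (5, -5) = -5·(-1, 1), so λ = -5.
Then M^6 v = λ^6·v = (-5)^6·(-1, 1) = 15625·(-1, 1) = (-15625, 15625).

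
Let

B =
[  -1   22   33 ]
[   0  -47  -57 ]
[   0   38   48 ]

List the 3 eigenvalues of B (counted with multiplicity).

Set up det(λI - B) = 0.
Expanding along the first row, p(λ) = λ^3 - 91λ - 90.
Since p(-9) = 0, λ = -9 is a root.
Factor out (λ + 9): p(λ) = (λ + 9)·(λ^2 - 9λ - 10).
The quadratic factors as (λ + 1)·(λ - 10).
Eigenvalues: -9, -1, 10.

-9, -1, 10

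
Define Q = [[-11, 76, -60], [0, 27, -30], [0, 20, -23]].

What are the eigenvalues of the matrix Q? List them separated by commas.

Set up det(sI - Q) = 0.
Cofactor expansion gives p(s) = s^3 + 7s^2 - 65s - 231.
Since p(-3) = 0, s = -3 is a root.
Factor out (s + 3): p(s) = (s + 3)·(s^2 + 4s - 77).
The quadratic factors as (s + 11)·(s - 7).
Eigenvalues: -11, -3, 7.

-11, -3, 7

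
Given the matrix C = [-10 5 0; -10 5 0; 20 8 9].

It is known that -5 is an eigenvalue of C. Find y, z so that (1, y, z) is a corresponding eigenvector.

1, -2

We need (C + 5I)v = 0.
C + 5I = [[-5, 5, 0], [-10, 10, 0], [20, 8, 14]].
Row 1: (-5)·1 + (5)·y + (0)·z = 0
Row 2: (-10)·1 + (10)·y + (0)·z = 0
Row 3: (20)·1 + (8)·y + (14)·z = 0
Solving gives y = 1, z = -2.
Check: C·(1, 1, -2) = (-5, -5, 10) = -5·(1, 1, -2).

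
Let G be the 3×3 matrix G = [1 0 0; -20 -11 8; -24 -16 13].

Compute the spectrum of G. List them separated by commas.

Compute the characteristic polynomial p(s) = det(sI - G).
Expanding along the first row, p(s) = s^3 - 3s^2 - 13s + 15.
Try s = -3: p(-3) = 0, so -3 is a root.
Factor out (s + 3): p(s) = (s + 3)·(s^2 - 6s + 5).
The quadratic factors as (s - 1)·(s - 5).
Eigenvalues: -3, 1, 5.

-3, 1, 5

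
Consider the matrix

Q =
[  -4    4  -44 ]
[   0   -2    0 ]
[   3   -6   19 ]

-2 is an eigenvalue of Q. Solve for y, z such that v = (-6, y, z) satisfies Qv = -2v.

-3, 0

We need (Q + 2I)v = 0.
Q + 2I = [[-2, 4, -44], [0, 0, 0], [3, -6, 21]].
Row 1: (-2)·-6 + (4)·y + (-44)·z = 0
Row 2: (0)·-6 + (0)·y + (0)·z = 0
Row 3: (3)·-6 + (-6)·y + (21)·z = 0
Solving gives y = -3, z = 0.
Check: Q·(-6, -3, 0) = (12, 6, 0) = -2·(-6, -3, 0).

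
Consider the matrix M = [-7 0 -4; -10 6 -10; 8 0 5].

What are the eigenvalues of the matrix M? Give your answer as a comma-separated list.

Compute the characteristic polynomial p(λ) = det(λI - M).
Expanding the 3×3 determinant: p(λ) = λ^3 - 4λ^2 - 15λ + 18.
Try λ = 1: p(1) = 0, so 1 is a root.
Dividing by (λ - 1) leaves λ^2 - 3λ - 18.
The quadratic factors as (λ + 3)·(λ - 6).
Eigenvalues: -3, 1, 6.

-3, 1, 6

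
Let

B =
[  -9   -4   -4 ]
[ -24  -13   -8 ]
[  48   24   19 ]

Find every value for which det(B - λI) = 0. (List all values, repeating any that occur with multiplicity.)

Set up det(sI - B) = 0.
Expanding the 3×3 determinant: p(s) = s^3 + 3s^2 - 13s - 15.
Try s = -5: p(-5) = 0, so -5 is a root.
Factor out (s + 5): p(s) = (s + 5)·(s^2 - 2s - 3).
The quadratic factors as (s + 1)·(s - 3).
Eigenvalues: -5, -1, 3.

-5, -1, 3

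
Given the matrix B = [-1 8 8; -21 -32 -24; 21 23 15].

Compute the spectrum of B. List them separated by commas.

-9, -8, -1

The characteristic polynomial is p(s) = det(sI - B).
Expanding along the first row, p(s) = s^3 + 18s^2 + 89s + 72.
Rational-root test: s = -8 gives p(-8) = 0.
Factor out (s + 8): p(s) = (s + 8)·(s^2 + 10s + 9).
The quadratic factors as (s + 9)·(s + 1).
Eigenvalues: -9, -8, -1.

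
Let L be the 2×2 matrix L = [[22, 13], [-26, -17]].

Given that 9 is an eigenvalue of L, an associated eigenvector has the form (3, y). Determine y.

We need (L - 9I)v = 0.
L - 9I = [[13, 13], [-26, -26]].
Row 1: (13)·3 + (13)·y = 0
Row 2: (-26)·3 + (-26)·y = 0
Solving gives y = -3.
Check: L·(3, -3) = (27, -27) = 9·(3, -3).

-3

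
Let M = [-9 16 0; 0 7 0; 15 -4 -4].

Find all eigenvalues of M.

-9, -4, 7

The characteristic polynomial is p(t) = det(tI - M).
Expanding along the first row, p(t) = t^3 + 6t^2 - 55t - 252.
Rational-root test: t = 7 gives p(7) = 0.
Dividing by (t - 7) leaves t^2 + 13t + 36.
The quadratic factors as (t + 9)·(t + 4).
Eigenvalues: -9, -4, 7.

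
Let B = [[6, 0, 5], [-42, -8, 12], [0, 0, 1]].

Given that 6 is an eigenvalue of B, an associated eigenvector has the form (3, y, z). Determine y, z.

We need (B - 6I)v = 0.
B - 6I = [[0, 0, 5], [-42, -14, 12], [0, 0, -5]].
Row 1: (0)·3 + (0)·y + (5)·z = 0
Row 2: (-42)·3 + (-14)·y + (12)·z = 0
Row 3: (0)·3 + (0)·y + (-5)·z = 0
Solving gives y = -9, z = 0.
Check: B·(3, -9, 0) = (18, -54, 0) = 6·(3, -9, 0).

-9, 0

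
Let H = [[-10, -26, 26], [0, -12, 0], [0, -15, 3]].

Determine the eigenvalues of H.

Compute the characteristic polynomial p(t) = det(tI - H).
Expanding along the first row, p(t) = t^3 + 19t^2 + 54t - 360.
Since p(3) = 0, t = 3 is a root.
Dividing by (t - 3) leaves t^2 + 22t + 120.
The quadratic factors as (t + 12)·(t + 10).
Eigenvalues: -12, -10, 3.

-12, -10, 3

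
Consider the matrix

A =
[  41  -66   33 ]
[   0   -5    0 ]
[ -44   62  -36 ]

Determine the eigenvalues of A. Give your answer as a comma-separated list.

Compute the characteristic polynomial p(λ) = det(λI - A).
Expanding the 3×3 determinant: p(λ) = λ^3 - 49λ - 120.
Since p(8) = 0, λ = 8 is a root.
Factor out (λ - 8): p(λ) = (λ - 8)·(λ^2 + 8λ + 15).
The quadratic factors as (λ + 5)·(λ + 3).
Eigenvalues: -5, -3, 8.

-5, -3, 8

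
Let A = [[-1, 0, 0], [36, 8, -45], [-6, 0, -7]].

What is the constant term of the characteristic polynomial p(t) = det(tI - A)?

p(0) = det(0·I − A) = det(−A) = (−1)^3·det(A).
det(A) = 56, so p(0) = -56.

-56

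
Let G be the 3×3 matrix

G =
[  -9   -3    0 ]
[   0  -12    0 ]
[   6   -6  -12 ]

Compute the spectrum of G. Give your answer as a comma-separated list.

The characteristic polynomial is p(t) = det(tI - G).
Cofactor expansion gives p(t) = t^3 + 33t^2 + 360t + 1296.
Rational-root test: t = -9 gives p(-9) = 0.
Dividing by (t + 9) leaves t^2 + 24t + 144.
The quadratic factor is (t + 12)^2.
Eigenvalues: -12, -12, -9.

-12, -12, -9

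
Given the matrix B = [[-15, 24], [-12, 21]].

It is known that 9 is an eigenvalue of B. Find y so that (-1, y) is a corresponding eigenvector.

We need (B - 9I)v = 0.
B - 9I = [[-24, 24], [-12, 12]].
Row 1: (-24)·-1 + (24)·y = 0
Row 2: (-12)·-1 + (12)·y = 0
Solving gives y = -1.
Check: B·(-1, -1) = (-9, -9) = 9·(-1, -1).

-1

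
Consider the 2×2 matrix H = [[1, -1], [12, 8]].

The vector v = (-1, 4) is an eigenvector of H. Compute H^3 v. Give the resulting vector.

(-125, 500)

First find the eigenvalue: Hv = (-5, 20) = 5·(-1, 4), so λ = 5.
Then H^3 v = λ^3·v = 5^3·(-1, 4) = 125·(-1, 4) = (-125, 500).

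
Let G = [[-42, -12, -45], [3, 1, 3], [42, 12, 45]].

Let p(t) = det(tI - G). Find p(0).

p(0) = det(0·I − G) = det(−G) = (−1)^3·det(G).
det(G) = 0, so p(0) = 0.

0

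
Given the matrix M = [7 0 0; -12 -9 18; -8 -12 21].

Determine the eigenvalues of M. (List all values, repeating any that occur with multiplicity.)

Compute the characteristic polynomial p(λ) = det(λI - M).
Expanding the 3×3 determinant: p(λ) = λ^3 - 19λ^2 + 111λ - 189.
Rational-root test: λ = 9 gives p(9) = 0.
Factor out (λ - 9): p(λ) = (λ - 9)·(λ^2 - 10λ + 21).
The quadratic factors as (λ - 3)·(λ - 7).
Eigenvalues: 3, 7, 9.

3, 7, 9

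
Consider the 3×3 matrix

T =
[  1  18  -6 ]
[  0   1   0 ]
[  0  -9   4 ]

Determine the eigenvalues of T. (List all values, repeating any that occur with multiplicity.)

Compute the characteristic polynomial p(t) = det(tI - T).
Expanding the 3×3 determinant: p(t) = t^3 - 6t^2 + 9t - 4.
Rational-root test: t = 4 gives p(4) = 0.
Dividing by (t - 4) leaves t^2 - 2t + 1.
The quadratic factor is (t - 1)^2.
Eigenvalues: 1, 1, 4.

1, 1, 4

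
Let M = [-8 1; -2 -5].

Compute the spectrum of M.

det(M - sI) = (-8 - s)(-5 - s) - (1)·(-2) = s^2 + 13s + 42.
This factors as (s + 7)·(s + 6) = 0.
Eigenvalues: -7, -6.

-7, -6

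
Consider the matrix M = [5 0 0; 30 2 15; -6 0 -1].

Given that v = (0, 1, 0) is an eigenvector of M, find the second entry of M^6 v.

64

First find the eigenvalue: Mv = (0, 2, 0) = 2·(0, 1, 0), so λ = 2.
Then M^6 v = λ^6·v = 2^6·(0, 1, 0) = 64·(0, 1, 0) = (0, 64, 0).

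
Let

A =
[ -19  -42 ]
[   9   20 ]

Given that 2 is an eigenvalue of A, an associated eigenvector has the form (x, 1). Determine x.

We need (A - 2I)v = 0.
A - 2I = [[-21, -42], [9, 18]].
Row 1: (-21)·x + (-42)·1 = 0
Row 2: (9)·x + (18)·1 = 0
Solving gives x = -2.
Check: A·(-2, 1) = (-4, 2) = 2·(-2, 1).

-2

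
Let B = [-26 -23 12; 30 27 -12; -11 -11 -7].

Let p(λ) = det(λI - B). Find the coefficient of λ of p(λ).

-19

p(λ) = λ^3 + 6λ^2 - 19λ - 84.
The coefficient of λ is -19.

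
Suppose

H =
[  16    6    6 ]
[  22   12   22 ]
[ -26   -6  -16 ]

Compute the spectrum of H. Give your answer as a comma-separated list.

Set up det(λI - H) = 0.
Cofactor expansion gives p(λ) = λ^3 - 12λ^2 - 100λ + 1200.
Try λ = 10: p(10) = 0, so 10 is a root.
Factor out (λ - 10): p(λ) = (λ - 10)·(λ^2 - 2λ - 120).
The quadratic factors as (λ + 10)·(λ - 12).
Eigenvalues: -10, 10, 12.

-10, 10, 12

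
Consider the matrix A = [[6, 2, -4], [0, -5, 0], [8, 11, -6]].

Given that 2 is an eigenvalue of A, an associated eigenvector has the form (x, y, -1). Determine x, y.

We need (A - 2I)v = 0.
A - 2I = [[4, 2, -4], [0, -7, 0], [8, 11, -8]].
Row 1: (4)·x + (2)·y + (-4)·-1 = 0
Row 2: (0)·x + (-7)·y + (0)·-1 = 0
Row 3: (8)·x + (11)·y + (-8)·-1 = 0
Solving gives x = -1, y = 0.
Check: A·(-1, 0, -1) = (-2, 0, -2) = 2·(-1, 0, -1).

-1, 0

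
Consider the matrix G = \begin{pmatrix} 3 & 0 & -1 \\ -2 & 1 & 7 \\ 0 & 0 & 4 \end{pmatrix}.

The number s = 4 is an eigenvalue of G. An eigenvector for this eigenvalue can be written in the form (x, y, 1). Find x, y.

We need (G - 4I)v = 0.
G - 4I = [[-1, 0, -1], [-2, -3, 7], [0, 0, 0]].
Row 1: (-1)·x + (0)·y + (-1)·1 = 0
Row 2: (-2)·x + (-3)·y + (7)·1 = 0
Row 3: (0)·x + (0)·y + (0)·1 = 0
Solving gives x = -1, y = 3.
Check: G·(-1, 3, 1) = (-4, 12, 4) = 4·(-1, 3, 1).

-1, 3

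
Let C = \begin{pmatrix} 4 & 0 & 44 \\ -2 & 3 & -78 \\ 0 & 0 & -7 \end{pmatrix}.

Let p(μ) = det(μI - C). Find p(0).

p(0) = det(0·I − C) = det(−C) = (−1)^3·det(C).
det(C) = -84, so p(0) = 84.

84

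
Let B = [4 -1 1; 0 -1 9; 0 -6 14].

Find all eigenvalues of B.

4, 5, 8

The characteristic polynomial is p(t) = det(tI - B).
Expanding along the first row, p(t) = t^3 - 17t^2 + 92t - 160.
Since p(4) = 0, t = 4 is a root.
Dividing by (t - 4) leaves t^2 - 13t + 40.
The quadratic factors as (t - 5)·(t - 8).
Eigenvalues: 4, 5, 8.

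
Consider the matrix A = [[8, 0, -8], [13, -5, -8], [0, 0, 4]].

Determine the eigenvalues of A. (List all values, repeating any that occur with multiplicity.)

-5, 4, 8

The characteristic polynomial is p(r) = det(rI - A).
Expanding along the first row, p(r) = r^3 - 7r^2 - 28r + 160.
Since p(4) = 0, r = 4 is a root.
Factor out (r - 4): p(r) = (r - 4)·(r^2 - 3r - 40).
The quadratic factors as (r + 5)·(r - 8).
Eigenvalues: -5, 4, 8.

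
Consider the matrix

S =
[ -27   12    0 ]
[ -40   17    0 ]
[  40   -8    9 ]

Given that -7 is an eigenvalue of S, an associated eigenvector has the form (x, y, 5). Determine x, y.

-3, -5

We need (S + 7I)v = 0.
S + 7I = [[-20, 12, 0], [-40, 24, 0], [40, -8, 16]].
Row 1: (-20)·x + (12)·y + (0)·5 = 0
Row 2: (-40)·x + (24)·y + (0)·5 = 0
Row 3: (40)·x + (-8)·y + (16)·5 = 0
Solving gives x = -3, y = -5.
Check: S·(-3, -5, 5) = (21, 35, -35) = -7·(-3, -5, 5).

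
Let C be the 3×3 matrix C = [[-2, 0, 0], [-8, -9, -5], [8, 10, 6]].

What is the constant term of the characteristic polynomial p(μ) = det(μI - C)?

-8

p(0) = det(0·I − C) = det(−C) = (−1)^3·det(C).
det(C) = 8, so p(0) = -8.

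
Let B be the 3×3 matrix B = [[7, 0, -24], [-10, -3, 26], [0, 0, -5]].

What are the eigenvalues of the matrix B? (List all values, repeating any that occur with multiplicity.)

Set up det(λI - B) = 0.
Expanding along the first row, p(λ) = λ^3 + λ^2 - 41λ - 105.
Rational-root test: λ = -5 gives p(-5) = 0.
Dividing by (λ + 5) leaves λ^2 - 4λ - 21.
The quadratic factors as (λ + 3)·(λ - 7).
Eigenvalues: -5, -3, 7.

-5, -3, 7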